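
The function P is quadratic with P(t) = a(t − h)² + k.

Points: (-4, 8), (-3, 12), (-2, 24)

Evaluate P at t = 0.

First differences 4, 12; second difference 8 = 2a, so a = 4.
Expanding, the t-coefficient is −2ah = -8h; matching it to the data gives h = -4, and then k = 8.
So P(t) = 4(t + 4)² + 8.
P(0) = 4·4² + 8 = 72.

72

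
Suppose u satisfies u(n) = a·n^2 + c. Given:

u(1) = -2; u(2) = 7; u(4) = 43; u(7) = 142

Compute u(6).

From u(1) = -2 and u(2) = 7: 1a + c = -2 and 4a + c = 7.
Subtracting: 3a = 9, so a = 3; then c = -2 − 3·1 = -5.
So u(n) = 3n² − 5, and u(6) = 103.

103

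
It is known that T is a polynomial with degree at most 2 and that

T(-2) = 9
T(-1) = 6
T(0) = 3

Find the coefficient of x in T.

-3

Write T(x) = ax² + bx + c; the 3 given values yield a linear system in the 3 coefficients.
Solving, the leading coefficient vanishes, and T(x) = -3x + 3.
The coefficient of x is -3.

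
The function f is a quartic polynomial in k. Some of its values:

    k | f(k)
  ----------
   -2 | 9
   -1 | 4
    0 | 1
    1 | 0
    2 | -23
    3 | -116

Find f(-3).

-8

Write f(k) = ak^4 + bk³ + ck² + dk + e; the 6 given values yield a linear system in the 5 coefficients.
Solving, f(k) = -k^4 - 2k³ + 2k² + 1.
Then f(-3) = -8.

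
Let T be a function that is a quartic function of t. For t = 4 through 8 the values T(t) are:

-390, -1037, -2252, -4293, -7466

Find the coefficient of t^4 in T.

Write T(t) = at^4 + bt³ + ct² + dt + e; the 5 given values yield a linear system in the 5 coefficients.
Solving, T(t) = -2t^4 + t³ + 3t² + 3t - 2.
The coefficient of t^4 is -2.

-2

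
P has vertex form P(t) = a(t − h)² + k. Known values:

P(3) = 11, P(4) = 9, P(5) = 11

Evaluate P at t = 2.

First differences -2, 2; second difference 4 = 2a, so a = 2.
Expanding, the t-coefficient is −2ah = -4h; matching it to the data gives h = 4, and then k = 9.
So P(t) = 2(t − 4)² + 9.
P(2) = 2·(-2)² + 9 = 17.

17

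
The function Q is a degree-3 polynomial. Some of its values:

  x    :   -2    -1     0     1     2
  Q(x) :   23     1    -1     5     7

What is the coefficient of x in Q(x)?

Write Q(x) = ax³ + bx² + cx + d; the 5 given values yield a linear system in the 4 coefficients.
Solving, Q(x) = -2x³ + 4x² + 4x - 1.
The coefficient of x is 4.

4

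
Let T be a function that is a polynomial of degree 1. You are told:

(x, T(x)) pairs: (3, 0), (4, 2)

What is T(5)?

4

Write T(x) = ax + b; the 2 given values yield a linear system in the 2 coefficients.
Solving, T(x) = 2x - 6.
Then T(5) = 4.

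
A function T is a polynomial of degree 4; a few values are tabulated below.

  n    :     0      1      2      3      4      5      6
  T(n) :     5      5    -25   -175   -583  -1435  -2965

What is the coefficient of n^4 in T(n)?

-2

First differences: 0, -30, -150, -408, -852, -1530. Second differences: -30, -120, -258, -444, -678. Third differences: -90, -138, -186, -234. Fourth differences: -48, -48, -48.
Level-4 differences are constant, so T has degree 4.
Fitting a degree-4 polynomial gives T(n) = -2n^4 - 3n³ + 8n² - 3n + 5.
The coefficient of n^4 is -2.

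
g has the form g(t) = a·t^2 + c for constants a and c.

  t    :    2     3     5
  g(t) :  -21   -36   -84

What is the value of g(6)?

From g(2) = -21 and g(3) = -36: 4a + c = -21 and 9a + c = -36.
Subtracting: 5a = -15, so a = -3; then c = -21 − (-3)·4 = -9.
So g(t) = -3t² − 9, and g(6) = -117.

-117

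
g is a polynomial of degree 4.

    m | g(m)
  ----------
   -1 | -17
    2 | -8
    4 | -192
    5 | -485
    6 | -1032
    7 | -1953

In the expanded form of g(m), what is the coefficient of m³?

Write g(m) = am^4 + bm³ + cm² + dm + e; the 6 given values yield a linear system in the 5 coefficients.
Solving, g(m) = -m^4 + 2m³ - 6m² + 8m.
The coefficient of m³ is 2.

2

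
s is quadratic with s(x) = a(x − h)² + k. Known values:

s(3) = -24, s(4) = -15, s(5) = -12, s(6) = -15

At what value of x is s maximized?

5

First differences 9, 3, -3; second difference -6 = 2a, so a = -3.
Expanding, the x-coefficient is −2ah = 6h; matching it to the data gives h = 5, and then k = -12.
So s(x) = -3(x − 5)² − 12.
Hence h = 5.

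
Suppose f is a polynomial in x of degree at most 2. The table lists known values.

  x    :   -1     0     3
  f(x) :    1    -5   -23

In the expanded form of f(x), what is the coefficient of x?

-6

Write f(x) = ax² + bx + c; the 3 given values yield a linear system in the 3 coefficients.
Solving, the leading coefficient vanishes, and f(x) = -6x - 5.
The coefficient of x is -6.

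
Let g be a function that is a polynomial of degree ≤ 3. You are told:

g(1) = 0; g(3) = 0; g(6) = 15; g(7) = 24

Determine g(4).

Write g(n) = an³ + bn² + cn + d; the 4 given values yield a linear system in the 4 coefficients.
Solving, the leading coefficient vanishes, and g(n) = n² - 4n + 3.
Then g(4) = 3.

3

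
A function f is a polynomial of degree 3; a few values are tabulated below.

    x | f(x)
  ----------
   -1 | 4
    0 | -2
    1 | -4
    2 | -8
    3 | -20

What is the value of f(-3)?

Write f(x) = ax³ + bx² + cx + d; the 5 given values yield a linear system in the 4 coefficients.
Solving, f(x) = -x³ + 2x² - 3x - 2.
Then f(-3) = 52.

52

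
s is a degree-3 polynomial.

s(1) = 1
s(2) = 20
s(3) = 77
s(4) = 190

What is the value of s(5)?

Write s(k) = ak³ + bk² + ck + d; the 4 given values yield a linear system in the 4 coefficients.
Solving, s(k) = 3k³ + k² - 5k + 2.
Then s(5) = 377.

377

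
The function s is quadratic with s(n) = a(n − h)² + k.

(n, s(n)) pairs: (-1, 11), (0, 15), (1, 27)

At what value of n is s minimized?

First differences 4, 12; second difference 8 = 2a, so a = 4.
Expanding, the n-coefficient is −2ah = -8h; matching it to the data gives h = -1, and then k = 11.
So s(n) = 4(n + 1)² + 11.
Hence h = -1.

-1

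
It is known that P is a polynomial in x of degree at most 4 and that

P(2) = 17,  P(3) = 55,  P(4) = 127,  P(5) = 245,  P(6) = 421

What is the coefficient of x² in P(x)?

-1

First differences: 38, 72, 118, 176. Second differences: 34, 46, 58. Third differences: 12, 12.
Level-3 differences are constant, so P has degree 3.
Fitting a degree-3 polynomial gives P(x) = 2x³ - x² + 5x - 5.
The coefficient of x² is -1.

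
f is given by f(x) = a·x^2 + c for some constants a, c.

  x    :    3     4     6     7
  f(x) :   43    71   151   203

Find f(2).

23

From f(3) = 43 and f(4) = 71: 9a + c = 43 and 16a + c = 71.
Subtracting: 7a = 28, so a = 4; then c = 43 − 4·9 = 7.
So f(x) = 4x² + 7, and f(2) = 23.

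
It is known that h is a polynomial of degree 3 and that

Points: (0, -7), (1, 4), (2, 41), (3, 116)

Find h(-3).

-4

Write h(n) = an³ + bn² + cn + d; the 4 given values yield a linear system in the 4 coefficients.
Solving, h(n) = 2n³ + 7n² + 2n - 7.
Then h(-3) = -4.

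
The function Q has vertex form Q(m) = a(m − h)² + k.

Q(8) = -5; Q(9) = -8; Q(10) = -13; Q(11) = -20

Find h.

First differences -3, -5, -7; second difference -2 = 2a, so a = -1.
Expanding, the m-coefficient is −2ah = 2h; matching it to the data gives h = 7, and then k = -4.
So Q(m) = -1(m − 7)² − 4.
Hence h = 7.

7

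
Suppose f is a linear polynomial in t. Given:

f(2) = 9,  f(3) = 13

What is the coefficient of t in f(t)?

4

Write f(t) = at + b; the 2 given values yield a linear system in the 2 coefficients.
Solving, f(t) = 4t + 1.
The coefficient of t is 4.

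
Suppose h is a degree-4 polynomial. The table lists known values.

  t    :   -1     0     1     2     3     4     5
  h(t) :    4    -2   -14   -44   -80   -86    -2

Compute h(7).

796

First differences: -6, -12, -30, -36, -6, 84. Second differences: -6, -18, -6, 30, 90. Third differences: -12, 12, 36, 60. Fourth differences: 24, 24, 24.
Level-4 differences are constant, so h has degree 4.
Fitting a degree-4 polynomial gives h(t) = t^4 - 4t³ - 4t² - 5t - 2.
Then h(7) = 796.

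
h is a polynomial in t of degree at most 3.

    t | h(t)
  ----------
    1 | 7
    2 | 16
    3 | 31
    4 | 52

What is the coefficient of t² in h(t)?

3

First differences: 9, 15, 21. Second differences: 6, 6.
Level-2 differences are constant, so h has degree 2.
Fitting a degree-2 polynomial gives h(t) = 3t² + 4.
The coefficient of t² is 3.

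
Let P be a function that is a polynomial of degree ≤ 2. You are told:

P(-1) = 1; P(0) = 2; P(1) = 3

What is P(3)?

5

First differences: 1, 1.
Level-1 differences are constant, so P has degree 1.
Fitting a degree-1 polynomial gives P(k) = k + 2.
Then P(3) = 5.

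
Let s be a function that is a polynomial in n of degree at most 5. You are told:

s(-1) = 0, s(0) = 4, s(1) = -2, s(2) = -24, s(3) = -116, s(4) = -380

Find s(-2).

-56

First differences: 4, -6, -22, -92, -264. Second differences: -10, -16, -70, -172. Third differences: -6, -54, -102. Fourth differences: -48, -48.
Level-4 differences are constant, so s has degree 4.
Fitting a degree-4 polynomial gives s(n) = -2n^4 + 3n³ - 3n² - 4n + 4.
Then s(-2) = -56.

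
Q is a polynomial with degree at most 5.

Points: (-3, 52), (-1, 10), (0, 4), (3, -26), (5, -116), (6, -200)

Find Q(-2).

Write Q(t) = at^5 + bt^4 + ct³ + dt² + et + p; the 6 given values yield a linear system in the 6 coefficients.
Solving, the top 2 coefficients vanish, and Q(t) = -t³ + t² - 4t + 4.
Then Q(-2) = 24.

24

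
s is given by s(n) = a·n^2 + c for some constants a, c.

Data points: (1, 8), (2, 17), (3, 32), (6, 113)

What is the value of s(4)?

53

From s(1) = 8 and s(2) = 17: 1a + c = 8 and 4a + c = 17.
Subtracting: 3a = 9, so a = 3; then c = 8 − 3·1 = 5.
So s(n) = 3n² + 5, and s(4) = 53.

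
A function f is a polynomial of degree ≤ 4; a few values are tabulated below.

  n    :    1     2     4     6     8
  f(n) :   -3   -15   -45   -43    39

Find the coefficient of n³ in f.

Write f(n) = an^4 + bn³ + cn² + dn + e; the 5 given values yield a linear system in the 5 coefficients.
Solving, the leading coefficient vanishes, and f(n) = n³ - 8n² + 5n - 1.
The coefficient of n³ is 1.

1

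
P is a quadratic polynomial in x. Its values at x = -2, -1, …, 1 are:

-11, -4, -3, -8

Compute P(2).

First differences: 7, 1, -5. Second differences: -6, -6.
Level-2 differences are constant, so P has degree 2.
Fitting a degree-2 polynomial gives P(x) = -3x² - 2x - 3.
Then P(2) = -19.

-19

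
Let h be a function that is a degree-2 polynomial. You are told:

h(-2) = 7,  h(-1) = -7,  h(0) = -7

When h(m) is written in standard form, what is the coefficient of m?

Write h(m) = am² + bm + c; the 3 given values yield a linear system in the 3 coefficients.
Solving, h(m) = 7m² + 7m - 7.
The coefficient of m is 7.

7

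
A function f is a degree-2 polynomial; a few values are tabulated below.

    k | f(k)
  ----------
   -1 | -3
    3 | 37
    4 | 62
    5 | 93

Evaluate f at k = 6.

Write f(k) = ak² + bk + c; the 4 given values yield a linear system in the 3 coefficients.
Solving, f(k) = 3k² + 4k - 2.
Then f(6) = 130.

130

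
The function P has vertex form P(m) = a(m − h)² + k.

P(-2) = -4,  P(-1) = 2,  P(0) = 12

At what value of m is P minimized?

First differences 6, 10; second difference 4 = 2a, so a = 2.
Expanding, the m-coefficient is −2ah = -4h; matching it to the data gives h = -3, and then k = -6.
So P(m) = 2(m + 3)² − 6.
Hence h = -3.

-3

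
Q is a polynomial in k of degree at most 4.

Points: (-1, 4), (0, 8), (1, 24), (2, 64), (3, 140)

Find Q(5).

448

Write Q(k) = ak^4 + bk³ + ck² + dk + e; the 5 given values yield a linear system in the 5 coefficients.
Solving, the leading coefficient vanishes, and Q(k) = 2k³ + 6k² + 8k + 8.
Then Q(5) = 448.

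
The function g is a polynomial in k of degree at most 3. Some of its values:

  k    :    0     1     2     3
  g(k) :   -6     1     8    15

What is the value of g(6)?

First differences: 7, 7, 7.
Level-1 differences are constant, so g has degree 1.
Fitting a degree-1 polynomial gives g(k) = 7k - 6.
Then g(6) = 36.

36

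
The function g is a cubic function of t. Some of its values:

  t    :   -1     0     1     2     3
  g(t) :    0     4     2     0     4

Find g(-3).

First differences: 4, -2, -2, 4. Second differences: -6, 0, 6. Third differences: 6, 6.
Level-3 differences are constant, so g has degree 3.
Fitting a degree-3 polynomial gives g(t) = t³ - 3t² + 4.
Then g(-3) = -50.

-50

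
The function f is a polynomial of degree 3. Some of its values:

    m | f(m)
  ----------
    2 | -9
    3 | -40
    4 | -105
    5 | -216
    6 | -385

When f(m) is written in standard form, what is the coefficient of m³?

Write f(m) = am³ + bm² + cm + d; the 5 given values yield a linear system in the 4 coefficients.
Solving, f(m) = -2m³ + m² + 2m - 1.
The coefficient of m³ is -2.

-2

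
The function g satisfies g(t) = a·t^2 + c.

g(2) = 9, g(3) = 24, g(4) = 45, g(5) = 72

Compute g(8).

From g(2) = 9 and g(3) = 24: 4a + c = 9 and 9a + c = 24.
Subtracting: 5a = 15, so a = 3; then c = 9 − 3·4 = -3.
So g(t) = 3t² − 3, and g(8) = 189.

189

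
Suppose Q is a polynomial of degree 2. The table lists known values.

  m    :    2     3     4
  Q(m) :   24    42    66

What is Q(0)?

Write Q(m) = am² + bm + c; the 3 given values yield a linear system in the 3 coefficients.
Solving, Q(m) = 3m² + 3m + 6.
The constant term is Q(0) = 6.

6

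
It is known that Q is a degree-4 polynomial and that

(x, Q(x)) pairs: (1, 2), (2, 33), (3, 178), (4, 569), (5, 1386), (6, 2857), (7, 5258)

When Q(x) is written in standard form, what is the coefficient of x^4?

2

Write Q(x) = ax^4 + bx³ + cx² + dx + e; the 7 given values yield a linear system in the 5 coefficients.
Solving, Q(x) = 2x^4 + 2x³ - 5x² + 2x + 1.
The coefficient of x^4 is 2.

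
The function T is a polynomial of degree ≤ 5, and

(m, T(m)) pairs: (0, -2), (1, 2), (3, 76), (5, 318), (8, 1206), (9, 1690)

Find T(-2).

Write T(m) = am^5 + bm^4 + cm³ + dm² + em + p; the 6 given values yield a linear system in the 6 coefficients.
Solving, the top 2 coefficients vanish, and T(m) = 2m³ + 3m² - m - 2.
Then T(-2) = -4.

-4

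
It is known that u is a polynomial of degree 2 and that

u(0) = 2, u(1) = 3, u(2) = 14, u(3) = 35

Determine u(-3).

59

Write u(k) = ak² + bk + c; the 4 given values yield a linear system in the 3 coefficients.
Solving, u(k) = 5k² - 4k + 2.
Then u(-3) = 59.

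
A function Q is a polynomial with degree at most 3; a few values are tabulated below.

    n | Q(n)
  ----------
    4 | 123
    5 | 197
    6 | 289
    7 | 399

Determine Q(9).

673

Write Q(n) = an³ + bn² + cn + d; the 4 given values yield a linear system in the 4 coefficients.
Solving, the leading coefficient vanishes, and Q(n) = 9n² - 7n + 7.
Then Q(9) = 673.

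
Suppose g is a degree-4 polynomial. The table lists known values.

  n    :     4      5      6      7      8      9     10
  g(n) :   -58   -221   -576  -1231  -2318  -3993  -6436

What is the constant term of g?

-6

Write g(n) = an^4 + bn³ + cn² + dn + e; the 7 given values yield a linear system in the 5 coefficients.
Solving, g(n) = -n^4 + 4n³ - 5n² + 7n - 6.
The constant term is g(0) = -6.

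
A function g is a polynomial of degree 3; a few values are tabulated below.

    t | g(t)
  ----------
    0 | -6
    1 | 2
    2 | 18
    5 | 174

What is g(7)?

Write g(t) = at³ + bt² + ct + d; the 4 given values yield a linear system in the 4 coefficients.
Solving, g(t) = t³ + t² + 6t - 6.
Then g(7) = 428.

428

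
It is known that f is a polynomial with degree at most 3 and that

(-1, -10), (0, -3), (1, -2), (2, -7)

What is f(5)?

First differences: 7, 1, -5. Second differences: -6, -6.
Level-2 differences are constant, so f has degree 2.
Fitting a degree-2 polynomial gives f(t) = -3t² + 4t - 3.
Then f(5) = -58.

-58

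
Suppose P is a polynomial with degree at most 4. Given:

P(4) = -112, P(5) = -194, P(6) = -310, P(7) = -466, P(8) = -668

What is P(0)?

First differences: -82, -116, -156, -202. Second differences: -34, -40, -46. Third differences: -6, -6.
Level-3 differences are constant, so P has degree 3.
Fitting a degree-3 polynomial gives P(n) = -n³ - 2n² - 3n - 4.
The constant term is P(0) = -4.

-4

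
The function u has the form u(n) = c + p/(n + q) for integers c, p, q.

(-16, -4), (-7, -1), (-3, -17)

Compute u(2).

-7

(u(n) − c)(n + q) = p for each data point; the three points give a linear system in c and q, then p follows.
Solving: c = -5, q = 4, p = -12, so u(n) = -5 − 12/(n + 4).
Then u(2) = -5 − 12/6 = -7.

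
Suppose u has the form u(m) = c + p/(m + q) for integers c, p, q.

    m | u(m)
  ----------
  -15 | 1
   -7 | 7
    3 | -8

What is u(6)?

-6

(u(m) − c)(m + q) = p for each data point; the three points give a linear system in c and q, then p follows.
Solving: c = -2, q = 3, p = -36, so u(m) = -2 − 36/(m + 3).
Then u(6) = -2 − 36/9 = -6.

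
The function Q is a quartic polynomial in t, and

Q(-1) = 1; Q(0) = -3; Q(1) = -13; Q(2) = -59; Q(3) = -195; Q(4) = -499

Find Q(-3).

-9

First differences: -4, -10, -46, -136, -304. Second differences: -6, -36, -90, -168. Third differences: -30, -54, -78. Fourth differences: -24, -24.
Level-4 differences are constant, so Q has degree 4.
Fitting a degree-4 polynomial gives Q(t) = -t^4 - 3t³ - 2t² - 4t - 3.
Then Q(-3) = -9.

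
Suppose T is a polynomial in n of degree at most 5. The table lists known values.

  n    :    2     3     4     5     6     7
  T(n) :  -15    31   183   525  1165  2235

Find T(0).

-5

First differences: 46, 152, 342, 640, 1070. Second differences: 106, 190, 298, 430. Third differences: 84, 108, 132. Fourth differences: 24, 24.
Level-4 differences are constant, so T has degree 4.
Fitting a degree-4 polynomial gives T(n) = n^4 - 2n² - 9n - 5.
Then T(0) = -5.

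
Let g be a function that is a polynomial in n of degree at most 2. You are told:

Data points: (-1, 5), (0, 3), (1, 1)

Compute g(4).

-5

First differences: -2, -2.
Level-1 differences are constant, so g has degree 1.
Fitting a degree-1 polynomial gives g(n) = -2n + 3.
Then g(4) = -5.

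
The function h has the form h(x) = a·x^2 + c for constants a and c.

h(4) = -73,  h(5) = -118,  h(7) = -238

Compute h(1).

2

From h(4) = -73 and h(5) = -118: 16a + c = -73 and 25a + c = -118.
Subtracting: 9a = -45, so a = -5; then c = -73 − (-5)·16 = 7.
So h(x) = -5x² + 7, and h(1) = 2.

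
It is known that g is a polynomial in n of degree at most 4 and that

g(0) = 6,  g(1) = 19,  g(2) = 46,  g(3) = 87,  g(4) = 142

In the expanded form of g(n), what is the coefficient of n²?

7

First differences: 13, 27, 41, 55. Second differences: 14, 14, 14.
Level-2 differences are constant, so g has degree 2.
Fitting a degree-2 polynomial gives g(n) = 7n² + 6n + 6.
The coefficient of n² is 7.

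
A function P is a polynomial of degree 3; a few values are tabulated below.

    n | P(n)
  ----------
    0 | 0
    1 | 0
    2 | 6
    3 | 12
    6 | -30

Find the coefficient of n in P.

-5

Write P(n) = an³ + bn² + cn + d; the 5 given values yield a linear system in the 4 coefficients.
Solving, P(n) = -n³ + 6n² - 5n.
The coefficient of n is -5.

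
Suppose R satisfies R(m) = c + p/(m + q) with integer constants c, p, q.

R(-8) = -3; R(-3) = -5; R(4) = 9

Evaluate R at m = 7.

(R(m) − c)(m + q) = p for each data point; the three points give a linear system in c and q, then p follows.
Solving: c = -1, q = -2, p = 20, so R(m) = -1 + 20/(m − 2).
Then R(7) = -1 + 20/5 = 3.

3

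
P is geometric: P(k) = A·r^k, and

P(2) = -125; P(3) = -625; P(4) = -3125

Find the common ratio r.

Consecutive ratio: -625/(-125) = 5, and -3125/(-625) = 5, so r = 5.
Then A·5^2 = -125 gives A = -5, and P(k) = -5·5^k.

5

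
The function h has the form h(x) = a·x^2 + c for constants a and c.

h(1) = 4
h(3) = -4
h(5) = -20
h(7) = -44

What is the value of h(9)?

From h(1) = 4 and h(3) = -4: 1a + c = 4 and 9a + c = -4.
Subtracting: 8a = -8, so a = -1; then c = 4 − (-1)·1 = 5.
So h(x) = -1x² + 5, and h(9) = -76.

-76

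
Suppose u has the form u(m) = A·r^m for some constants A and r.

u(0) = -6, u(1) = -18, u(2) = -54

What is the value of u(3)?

Consecutive ratio: -18/(-6) = 3, and -54/(-18) = 3, so r = 3.
Then A·3^0 = -6 gives A = -6, and u(m) = -6·3^m.
u(3) = -6·3^3 = -162.

-162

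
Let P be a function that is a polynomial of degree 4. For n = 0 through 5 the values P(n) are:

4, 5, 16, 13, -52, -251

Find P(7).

Write P(n) = an^4 + bn³ + cn² + dn + e; the 6 given values yield a linear system in the 5 coefficients.
Solving, P(n) = -n^4 + 2n³ + 6n² - 6n + 4.
Then P(7) = -1459.

-1459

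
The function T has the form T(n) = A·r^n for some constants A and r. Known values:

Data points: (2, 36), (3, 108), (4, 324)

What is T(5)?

Consecutive ratio: 108/36 = 3, and 324/108 = 3, so r = 3.
Then A·3^2 = 36 gives A = 4, and T(n) = 4·3^n.
T(5) = 4·3^5 = 972.

972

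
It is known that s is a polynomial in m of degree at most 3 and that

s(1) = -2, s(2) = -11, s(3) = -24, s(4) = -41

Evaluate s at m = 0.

First differences: -9, -13, -17. Second differences: -4, -4.
Level-2 differences are constant, so s has degree 2.
Fitting a degree-2 polynomial gives s(m) = -2m² - 3m + 3.
Then s(0) = 3.

3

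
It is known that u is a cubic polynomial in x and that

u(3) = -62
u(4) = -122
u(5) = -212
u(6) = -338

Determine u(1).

Write u(x) = ax³ + bx² + cx + d; the 4 given values yield a linear system in the 4 coefficients.
Solving, u(x) = -x³ - 3x² - 2x - 2.
Then u(1) = -8.

-8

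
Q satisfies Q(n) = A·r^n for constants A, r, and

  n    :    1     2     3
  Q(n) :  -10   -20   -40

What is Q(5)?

-160

Consecutive ratio: -20/(-10) = 2, and -40/(-20) = 2, so r = 2.
Then A·2^1 = -10 gives A = -5, and Q(n) = -5·2^n.
Q(5) = -5·2^5 = -160.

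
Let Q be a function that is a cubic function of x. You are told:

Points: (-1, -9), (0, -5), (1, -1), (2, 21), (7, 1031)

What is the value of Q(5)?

Write Q(x) = ax³ + bx² + cx + d; the 5 given values yield a linear system in the 4 coefficients.
Solving, Q(x) = 3x³ + x - 5.
Then Q(5) = 375.

375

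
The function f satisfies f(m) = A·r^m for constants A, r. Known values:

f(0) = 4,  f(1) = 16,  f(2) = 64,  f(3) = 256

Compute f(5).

4096

Consecutive ratio: 16/4 = 4, and 64/16 = 4, so r = 4.
Then A·4^0 = 4 gives A = 4, and f(m) = 4·4^m.
f(5) = 4·4^5 = 4096.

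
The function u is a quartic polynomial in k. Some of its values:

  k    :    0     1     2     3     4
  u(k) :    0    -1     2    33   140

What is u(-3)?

Write u(k) = ak^4 + bk³ + ck² + dk + e; the 5 given values yield a linear system in the 5 coefficients.
Solving, u(k) = k^4 - 2k³ + k² - k.
Then u(-3) = 147.

147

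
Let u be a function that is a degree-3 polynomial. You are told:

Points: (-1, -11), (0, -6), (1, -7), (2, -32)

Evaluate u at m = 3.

-99

Write u(m) = am³ + bm² + cm + d; the 4 given values yield a linear system in the 4 coefficients.
Solving, u(m) = -3m³ - 3m² + 5m - 6.
Then u(3) = -99.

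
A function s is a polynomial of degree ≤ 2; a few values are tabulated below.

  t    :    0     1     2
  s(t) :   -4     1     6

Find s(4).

Write s(t) = at² + bt + c; the 3 given values yield a linear system in the 3 coefficients.
Solving, the leading coefficient vanishes, and s(t) = 5t - 4.
Then s(4) = 16.

16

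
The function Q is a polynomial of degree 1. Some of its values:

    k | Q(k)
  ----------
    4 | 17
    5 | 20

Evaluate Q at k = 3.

14

Write Q(k) = ak + b; the 2 given values yield a linear system in the 2 coefficients.
Solving, Q(k) = 3k + 5.
Then Q(3) = 14.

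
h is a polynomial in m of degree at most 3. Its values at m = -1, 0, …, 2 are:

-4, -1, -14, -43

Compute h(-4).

First differences: 3, -13, -29. Second differences: -16, -16.
Level-2 differences are constant, so h has degree 2.
Fitting a degree-2 polynomial gives h(m) = -8m² - 5m - 1.
Then h(-4) = -109.

-109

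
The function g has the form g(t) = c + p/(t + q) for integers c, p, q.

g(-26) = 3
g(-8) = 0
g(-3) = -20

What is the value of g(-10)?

(g(t) − c)(t + q) = p for each data point; the three points give a linear system in c and q, then p follows.
Solving: c = 4, q = 2, p = 24, so g(t) = 4 + 24/(t + 2).
Then g(-10) = 4 + 24/(-8) = 1.

1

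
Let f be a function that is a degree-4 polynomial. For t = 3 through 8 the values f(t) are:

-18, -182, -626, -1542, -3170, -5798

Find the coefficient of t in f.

First differences: -164, -444, -916, -1628, -2628. Second differences: -280, -472, -712, -1000. Third differences: -192, -240, -288. Fourth differences: -48, -48.
Level-4 differences are constant, so f has degree 4.
Fitting a degree-4 polynomial gives f(t) = -2t^4 + 4t³ + 6t² - 4t - 6.
The coefficient of t is -4.

-4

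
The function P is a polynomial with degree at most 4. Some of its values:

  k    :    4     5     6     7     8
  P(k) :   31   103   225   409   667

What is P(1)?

First differences: 72, 122, 184, 258. Second differences: 50, 62, 74. Third differences: 12, 12.
Level-3 differences are constant, so P has degree 3.
Fitting a degree-3 polynomial gives P(k) = 2k³ - 5k² - 5k + 3.
Then P(1) = -5.

-5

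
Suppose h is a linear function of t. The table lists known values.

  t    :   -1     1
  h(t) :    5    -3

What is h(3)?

Write h(t) = at + b; the 2 given values yield a linear system in the 2 coefficients.
Solving, h(t) = -4t + 1.
Then h(3) = -11.

-11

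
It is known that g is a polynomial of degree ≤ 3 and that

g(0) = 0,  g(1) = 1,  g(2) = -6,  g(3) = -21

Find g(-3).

-51

First differences: 1, -7, -15. Second differences: -8, -8.
Level-2 differences are constant, so g has degree 2.
Fitting a degree-2 polynomial gives g(t) = -4t² + 5t.
Then g(-3) = -51.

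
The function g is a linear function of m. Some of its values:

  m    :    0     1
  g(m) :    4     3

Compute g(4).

Write g(m) = am + b; the 2 given values yield a linear system in the 2 coefficients.
Solving, g(m) = -m + 4.
Then g(4) = 0.

0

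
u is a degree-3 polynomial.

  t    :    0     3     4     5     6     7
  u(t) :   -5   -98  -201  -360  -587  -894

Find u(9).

Write u(t) = at³ + bt² + ct + d; the 6 given values yield a linear system in the 4 coefficients.
Solving, u(t) = -2t³ - 4t² - t - 5.
Then u(9) = -1796.

-1796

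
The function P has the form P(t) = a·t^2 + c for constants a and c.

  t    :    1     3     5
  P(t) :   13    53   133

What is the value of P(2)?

28

From P(1) = 13 and P(3) = 53: 1a + c = 13 and 9a + c = 53.
Subtracting: 8a = 40, so a = 5; then c = 13 − 5·1 = 8.
So P(t) = 5t² + 8, and P(2) = 28.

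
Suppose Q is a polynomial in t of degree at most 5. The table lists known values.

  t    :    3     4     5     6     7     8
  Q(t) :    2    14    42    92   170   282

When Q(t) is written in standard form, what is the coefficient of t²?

-4

Write Q(t) = at^5 + bt^4 + ct³ + dt² + et + p; the 6 given values yield a linear system in the 6 coefficients.
Solving, the top 2 coefficients vanish, and Q(t) = t³ - 4t² + 3t + 2.
The coefficient of t² is -4.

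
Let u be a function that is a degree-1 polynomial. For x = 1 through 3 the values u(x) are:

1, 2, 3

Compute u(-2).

-2

First differences: 1, 1.
Level-1 differences are constant, so u has degree 1.
Fitting a degree-1 polynomial gives u(x) = x.
Then u(-2) = -2.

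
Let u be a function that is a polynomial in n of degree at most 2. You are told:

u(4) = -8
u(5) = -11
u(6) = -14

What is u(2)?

-2

First differences: -3, -3.
Level-1 differences are constant, so u has degree 1.
Fitting a degree-1 polynomial gives u(n) = -3n + 4.
Then u(2) = -2.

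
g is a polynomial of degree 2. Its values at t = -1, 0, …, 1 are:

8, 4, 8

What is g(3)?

40

Write g(t) = at² + bt + c; the 3 given values yield a linear system in the 3 coefficients.
Solving, g(t) = 4t² + 4.
Then g(3) = 40.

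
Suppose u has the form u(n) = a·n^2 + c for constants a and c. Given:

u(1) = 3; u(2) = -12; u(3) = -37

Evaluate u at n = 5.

From u(1) = 3 and u(2) = -12: 1a + c = 3 and 4a + c = -12.
Subtracting: 3a = -15, so a = -5; then c = 3 − (-5)·1 = 8.
So u(n) = -5n² + 8, and u(5) = -117.

-117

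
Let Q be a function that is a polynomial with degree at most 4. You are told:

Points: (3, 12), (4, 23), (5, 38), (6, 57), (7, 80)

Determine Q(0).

3

Write Q(k) = ak^4 + bk³ + ck² + dk + e; the 5 given values yield a linear system in the 5 coefficients.
Solving, the top 2 coefficients vanish, and Q(k) = 2k² - 3k + 3.
Then Q(0) = 3.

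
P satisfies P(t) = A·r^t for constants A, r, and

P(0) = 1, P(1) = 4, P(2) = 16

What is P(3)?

Consecutive ratio: 4/1 = 4, and 16/4 = 4, so r = 4.
Then A·4^0 = 1 gives A = 1, and P(t) = 1·4^t.
P(3) = 1·4^3 = 64.

64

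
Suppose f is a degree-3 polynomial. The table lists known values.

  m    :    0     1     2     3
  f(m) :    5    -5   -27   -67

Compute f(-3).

Write f(m) = am³ + bm² + cm + d; the 4 given values yield a linear system in the 4 coefficients.
Solving, f(m) = -m³ - 3m² - 6m + 5.
Then f(-3) = 23.

23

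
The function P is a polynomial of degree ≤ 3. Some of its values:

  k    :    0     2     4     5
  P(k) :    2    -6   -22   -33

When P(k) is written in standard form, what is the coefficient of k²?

-1

Write P(k) = ak³ + bk² + ck + d; the 4 given values yield a linear system in the 4 coefficients.
Solving, the leading coefficient vanishes, and P(k) = -k² - 2k + 2.
The coefficient of k² is -1.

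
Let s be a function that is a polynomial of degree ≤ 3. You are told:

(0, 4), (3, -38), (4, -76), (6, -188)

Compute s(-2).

Write s(t) = at³ + bt² + ct + d; the 4 given values yield a linear system in the 4 coefficients.
Solving, the leading coefficient vanishes, and s(t) = -6t² + 4t + 4.
Then s(-2) = -28.

-28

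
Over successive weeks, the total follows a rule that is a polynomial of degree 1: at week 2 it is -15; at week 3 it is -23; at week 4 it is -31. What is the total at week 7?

Write the value at k as g(k).
First differences: -8, -8.
Level-1 differences are constant, so g has degree 1.
Fitting a degree-1 polynomial gives g(k) = -8k + 1.
Then g(7) = -55.

-55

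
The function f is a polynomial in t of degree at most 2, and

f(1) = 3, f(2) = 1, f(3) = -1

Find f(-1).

7

Write f(t) = at² + bt + c; the 3 given values yield a linear system in the 3 coefficients.
Solving, the leading coefficient vanishes, and f(t) = -2t + 5.
Then f(-1) = 7.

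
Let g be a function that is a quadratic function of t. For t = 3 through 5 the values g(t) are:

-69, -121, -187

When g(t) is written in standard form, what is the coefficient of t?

Write g(t) = at² + bt + c; the 3 given values yield a linear system in the 3 coefficients.
Solving, g(t) = -7t² - 3t + 3.
The coefficient of t is -3.

-3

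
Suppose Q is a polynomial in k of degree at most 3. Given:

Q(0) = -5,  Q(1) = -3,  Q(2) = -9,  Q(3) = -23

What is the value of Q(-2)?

-33

First differences: 2, -6, -14. Second differences: -8, -8.
Level-2 differences are constant, so Q has degree 2.
Fitting a degree-2 polynomial gives Q(k) = -4k² + 6k - 5.
Then Q(-2) = -33.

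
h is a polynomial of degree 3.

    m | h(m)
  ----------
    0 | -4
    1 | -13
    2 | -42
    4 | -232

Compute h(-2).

26

Write h(m) = am³ + bm² + cm + d; the 4 given values yield a linear system in the 4 coefficients.
Solving, h(m) = -3m³ - m² - 5m - 4.
Then h(-2) = 26.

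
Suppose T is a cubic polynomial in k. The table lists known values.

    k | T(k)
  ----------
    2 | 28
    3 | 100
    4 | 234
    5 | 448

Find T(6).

760

Write T(k) = ak³ + bk² + ck + d; the 4 given values yield a linear system in the 4 coefficients.
Solving, T(k) = 3k³ + 4k² - 5k - 2.
Then T(6) = 760.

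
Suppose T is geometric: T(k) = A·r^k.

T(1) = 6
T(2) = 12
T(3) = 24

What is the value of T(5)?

96

Consecutive ratio: 12/6 = 2, and 24/12 = 2, so r = 2.
Then A·2^1 = 6 gives A = 3, and T(k) = 3·2^k.
T(5) = 3·2^5 = 96.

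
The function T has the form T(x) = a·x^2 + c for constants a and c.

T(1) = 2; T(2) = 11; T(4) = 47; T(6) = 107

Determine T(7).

From T(1) = 2 and T(2) = 11: 1a + c = 2 and 4a + c = 11.
Subtracting: 3a = 9, so a = 3; then c = 2 − 3·1 = -1.
So T(x) = 3x² − 1, and T(7) = 146.

146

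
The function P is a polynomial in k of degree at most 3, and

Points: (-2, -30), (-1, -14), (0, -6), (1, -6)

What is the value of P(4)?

Write P(k) = ak³ + bk² + ck + d; the 4 given values yield a linear system in the 4 coefficients.
Solving, the leading coefficient vanishes, and P(k) = -4k² + 4k - 6.
Then P(4) = -54.

-54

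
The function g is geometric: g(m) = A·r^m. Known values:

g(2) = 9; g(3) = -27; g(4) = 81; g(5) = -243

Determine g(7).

Consecutive ratio: -27/9 = -3, and 81/(-27) = -3, so r = -3.
Then A·(-3)^2 = 9 gives A = 1, and g(m) = 1·(-3)^m.
g(7) = 1·(-3)^7 = -2187.

-2187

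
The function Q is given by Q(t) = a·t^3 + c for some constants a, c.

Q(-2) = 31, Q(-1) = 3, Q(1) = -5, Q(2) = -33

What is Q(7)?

From Q(-2) = 31 and Q(-1) = 3: -8a + c = 31 and -1a + c = 3.
Subtracting: 7a = -28, so a = -4; then c = 31 − (-4)·(-8) = -1.
So Q(t) = -4t³ − 1, and Q(7) = -1373.

-1373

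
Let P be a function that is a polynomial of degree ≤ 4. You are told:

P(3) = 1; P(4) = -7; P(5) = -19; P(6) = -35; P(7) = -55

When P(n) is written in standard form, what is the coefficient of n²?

Write P(n) = an^4 + bn³ + cn² + dn + e; the 5 given values yield a linear system in the 5 coefficients.
Solving, the top 2 coefficients vanish, and P(n) = -2n² + 6n + 1.
The coefficient of n² is -2.

-2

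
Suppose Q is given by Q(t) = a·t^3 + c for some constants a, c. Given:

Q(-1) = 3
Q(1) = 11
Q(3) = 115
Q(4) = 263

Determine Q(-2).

From Q(-1) = 3 and Q(1) = 11: -1a + c = 3 and 1a + c = 11.
Subtracting: 2a = 8, so a = 4; then c = 3 − 4·(-1) = 7.
So Q(t) = 4t³ + 7, and Q(-2) = -25.

-25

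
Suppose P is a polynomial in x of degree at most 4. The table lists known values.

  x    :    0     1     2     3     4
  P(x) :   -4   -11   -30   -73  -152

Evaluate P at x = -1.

Write P(x) = ax^4 + bx³ + cx² + dx + e; the 5 given values yield a linear system in the 5 coefficients.
Solving, the leading coefficient vanishes, and P(x) = -2x³ - 5x - 4.
Then P(-1) = 3.

3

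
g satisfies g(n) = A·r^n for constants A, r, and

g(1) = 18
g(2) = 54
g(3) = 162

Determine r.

3

Consecutive ratio: 54/18 = 3, and 162/54 = 3, so r = 3.
Then A·3^1 = 18 gives A = 6, and g(n) = 6·3^n.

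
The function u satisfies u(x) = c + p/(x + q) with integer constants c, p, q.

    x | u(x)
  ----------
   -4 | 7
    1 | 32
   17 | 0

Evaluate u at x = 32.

(u(x) − c)(x + q) = p for each data point; the three points give a linear system in c and q, then p follows.
Solving: c = 2, q = -2, p = -30, so u(x) = 2 − 30/(x − 2).
Then u(32) = 2 − 30/30 = 1.

1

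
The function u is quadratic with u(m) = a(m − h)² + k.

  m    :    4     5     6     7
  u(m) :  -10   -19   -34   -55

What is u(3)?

First differences -9, -15, -21; second difference -6 = 2a, so a = -3.
Expanding, the m-coefficient is −2ah = 6h; matching it to the data gives h = 3, and then k = -7.
So u(m) = -3(m − 3)² − 7.
u(3) = -3·0² − 7 = -7.

-7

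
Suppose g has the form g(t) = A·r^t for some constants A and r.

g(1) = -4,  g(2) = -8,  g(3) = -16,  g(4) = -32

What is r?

Consecutive ratio: -8/(-4) = 2, and -16/(-8) = 2, so r = 2.
Then A·2^1 = -4 gives A = -2, and g(t) = -2·2^t.

2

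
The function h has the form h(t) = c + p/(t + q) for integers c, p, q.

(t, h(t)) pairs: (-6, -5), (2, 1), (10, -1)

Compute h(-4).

-8

(h(t) − c)(t + q) = p for each data point; the three points give a linear system in c and q, then p follows.
Solving: c = -2, q = 2, p = 12, so h(t) = -2 + 12/(t + 2).
Then h(-4) = -2 + 12/(-2) = -8.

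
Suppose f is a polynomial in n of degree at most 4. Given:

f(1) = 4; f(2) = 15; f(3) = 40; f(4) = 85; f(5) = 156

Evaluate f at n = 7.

Write f(n) = an^4 + bn³ + cn² + dn + e; the 5 given values yield a linear system in the 5 coefficients.
Solving, the leading coefficient vanishes, and f(n) = n³ + n² + n + 1.
Then f(7) = 400.

400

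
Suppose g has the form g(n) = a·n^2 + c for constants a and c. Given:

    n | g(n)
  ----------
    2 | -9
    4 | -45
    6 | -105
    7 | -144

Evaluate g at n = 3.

-24

From g(2) = -9 and g(4) = -45: 4a + c = -9 and 16a + c = -45.
Subtracting: 12a = -36, so a = -3; then c = -9 − (-3)·4 = 3.
So g(n) = -3n² + 3, and g(3) = -24.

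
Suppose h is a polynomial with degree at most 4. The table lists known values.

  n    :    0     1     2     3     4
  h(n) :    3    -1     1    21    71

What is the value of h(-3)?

First differences: -4, 2, 20, 50. Second differences: 6, 18, 30. Third differences: 12, 12.
Level-3 differences are constant, so h has degree 3.
Fitting a degree-3 polynomial gives h(n) = 2n³ - 3n² - 3n + 3.
Then h(-3) = -69.

-69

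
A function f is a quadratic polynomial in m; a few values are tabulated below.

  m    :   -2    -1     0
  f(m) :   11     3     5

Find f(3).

71

Write f(m) = am² + bm + c; the 3 given values yield a linear system in the 3 coefficients.
Solving, f(m) = 5m² + 7m + 5.
Then f(3) = 71.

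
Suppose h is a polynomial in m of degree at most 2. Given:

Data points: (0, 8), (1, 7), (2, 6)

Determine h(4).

Write h(m) = am² + bm + c; the 3 given values yield a linear system in the 3 coefficients.
Solving, the leading coefficient vanishes, and h(m) = -m + 8.
Then h(4) = 4.

4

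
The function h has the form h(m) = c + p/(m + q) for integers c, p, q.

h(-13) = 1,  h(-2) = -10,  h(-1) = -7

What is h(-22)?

(h(m) − c)(m + q) = p for each data point; the three points give a linear system in c and q, then p follows.
Solving: c = -1, q = 4, p = -18, so h(m) = -1 − 18/(m + 4).
Then h(-22) = -1 − 18/(-18) = 0.

0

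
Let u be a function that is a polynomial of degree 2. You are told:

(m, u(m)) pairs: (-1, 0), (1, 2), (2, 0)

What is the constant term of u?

Write u(m) = am² + bm + c; the 3 given values yield a linear system in the 3 coefficients.
Solving, u(m) = -m² + m + 2.
The constant term is u(0) = 2.

2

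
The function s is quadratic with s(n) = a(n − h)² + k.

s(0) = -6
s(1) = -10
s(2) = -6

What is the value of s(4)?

First differences -4, 4; second difference 8 = 2a, so a = 4.
Expanding, the n-coefficient is −2ah = -8h; matching it to the data gives h = 1, and then k = -10.
So s(n) = 4(n − 1)² − 10.
s(4) = 4·3² − 10 = 26.

26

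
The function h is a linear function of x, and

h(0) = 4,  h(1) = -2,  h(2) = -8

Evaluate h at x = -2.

16

First differences: -6, -6.
Level-1 differences are constant, so h has degree 1.
Fitting a degree-1 polynomial gives h(x) = -6x + 4.
Then h(-2) = 16.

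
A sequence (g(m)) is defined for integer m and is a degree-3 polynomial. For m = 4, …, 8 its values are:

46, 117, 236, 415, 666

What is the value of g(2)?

0

First differences: 71, 119, 179, 251. Second differences: 48, 60, 72. Third differences: 12, 12.
Level-3 differences are constant, so g has degree 3.
Fitting a degree-3 polynomial gives g(m) = 2m³ - 6m² + 3m + 2.
Then g(2) = 0.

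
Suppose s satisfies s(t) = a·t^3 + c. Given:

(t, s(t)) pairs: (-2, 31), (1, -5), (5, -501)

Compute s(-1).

From s(-2) = 31 and s(1) = -5: -8a + c = 31 and 1a + c = -5.
Subtracting: 9a = -36, so a = -4; then c = 31 − (-4)·(-8) = -1.
So s(t) = -4t³ − 1, and s(-1) = 3.

3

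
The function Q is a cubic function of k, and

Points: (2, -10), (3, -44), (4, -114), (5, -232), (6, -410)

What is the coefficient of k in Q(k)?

First differences: -34, -70, -118, -178. Second differences: -36, -48, -60. Third differences: -12, -12.
Level-3 differences are constant, so Q has degree 3.
Fitting a degree-3 polynomial gives Q(k) = -2k³ + 4k - 2.
The coefficient of k is 4.

4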